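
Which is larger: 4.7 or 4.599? 4.7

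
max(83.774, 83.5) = 83.774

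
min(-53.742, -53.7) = -53.742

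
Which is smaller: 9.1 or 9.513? 9.1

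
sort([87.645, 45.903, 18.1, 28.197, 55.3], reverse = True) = [87.645, 55.3, 45.903, 28.197, 18.1]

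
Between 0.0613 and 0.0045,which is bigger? 0.0613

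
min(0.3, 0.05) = 0.05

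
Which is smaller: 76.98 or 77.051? 76.98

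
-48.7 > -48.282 False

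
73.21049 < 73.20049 False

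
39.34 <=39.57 True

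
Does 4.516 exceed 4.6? No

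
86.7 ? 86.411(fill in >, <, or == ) >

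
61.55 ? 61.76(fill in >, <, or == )<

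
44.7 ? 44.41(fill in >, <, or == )>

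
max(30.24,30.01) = 30.24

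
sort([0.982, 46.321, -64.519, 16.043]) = [-64.519, 0.982, 16.043, 46.321]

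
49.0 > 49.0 False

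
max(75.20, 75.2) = 75.2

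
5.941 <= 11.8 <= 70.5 True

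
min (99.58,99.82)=99.58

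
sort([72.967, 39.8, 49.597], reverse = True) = [72.967, 49.597, 39.8]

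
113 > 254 False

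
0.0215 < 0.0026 False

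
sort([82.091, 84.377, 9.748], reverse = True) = [84.377, 82.091, 9.748]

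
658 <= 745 True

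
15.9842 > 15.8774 True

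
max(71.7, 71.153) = 71.7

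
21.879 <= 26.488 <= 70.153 True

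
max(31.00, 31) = 31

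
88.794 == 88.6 False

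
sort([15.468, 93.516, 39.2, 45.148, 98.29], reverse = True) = [98.29, 93.516, 45.148, 39.2, 15.468]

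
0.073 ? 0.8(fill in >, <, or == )<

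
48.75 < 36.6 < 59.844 False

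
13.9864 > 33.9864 False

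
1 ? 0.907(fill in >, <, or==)>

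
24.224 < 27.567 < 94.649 True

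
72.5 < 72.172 False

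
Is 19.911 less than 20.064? Yes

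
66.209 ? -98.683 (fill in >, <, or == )>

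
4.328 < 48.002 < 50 True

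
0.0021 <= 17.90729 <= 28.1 True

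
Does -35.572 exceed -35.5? No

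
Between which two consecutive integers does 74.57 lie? 74 and 75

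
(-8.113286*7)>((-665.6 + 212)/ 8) False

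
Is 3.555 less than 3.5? No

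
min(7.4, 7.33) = 7.33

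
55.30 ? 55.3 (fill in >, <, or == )==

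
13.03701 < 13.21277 True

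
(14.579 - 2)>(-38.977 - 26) True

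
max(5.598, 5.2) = 5.598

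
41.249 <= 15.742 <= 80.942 False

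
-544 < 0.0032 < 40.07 True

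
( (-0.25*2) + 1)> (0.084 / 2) True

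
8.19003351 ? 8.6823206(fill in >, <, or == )<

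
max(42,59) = 59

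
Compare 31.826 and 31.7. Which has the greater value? 31.826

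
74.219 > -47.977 True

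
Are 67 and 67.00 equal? Yes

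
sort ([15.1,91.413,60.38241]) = [15.1,60.38241,91.413]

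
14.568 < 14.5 False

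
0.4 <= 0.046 False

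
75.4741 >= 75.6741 False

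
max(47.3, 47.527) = 47.527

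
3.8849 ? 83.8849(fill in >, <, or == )<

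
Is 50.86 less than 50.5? No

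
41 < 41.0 False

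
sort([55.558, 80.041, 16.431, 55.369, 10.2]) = [10.2, 16.431, 55.369, 55.558, 80.041]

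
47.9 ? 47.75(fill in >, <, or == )>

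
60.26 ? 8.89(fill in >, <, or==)>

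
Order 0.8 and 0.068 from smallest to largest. 0.068, 0.8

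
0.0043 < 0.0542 True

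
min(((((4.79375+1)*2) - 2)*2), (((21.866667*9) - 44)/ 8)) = 19.100000375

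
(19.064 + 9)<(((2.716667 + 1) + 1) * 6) True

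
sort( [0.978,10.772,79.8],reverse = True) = [79.8,10.772,0.978]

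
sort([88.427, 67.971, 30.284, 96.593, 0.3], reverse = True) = [96.593, 88.427, 67.971, 30.284, 0.3]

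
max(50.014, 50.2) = 50.2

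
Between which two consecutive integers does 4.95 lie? 4 and 5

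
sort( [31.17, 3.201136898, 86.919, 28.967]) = [3.201136898, 28.967, 31.17, 86.919]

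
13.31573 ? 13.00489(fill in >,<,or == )>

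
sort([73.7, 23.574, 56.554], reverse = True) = [73.7, 56.554, 23.574]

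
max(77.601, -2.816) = 77.601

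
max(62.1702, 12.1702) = 62.1702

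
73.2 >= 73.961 False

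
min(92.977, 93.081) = 92.977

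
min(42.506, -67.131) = -67.131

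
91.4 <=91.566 True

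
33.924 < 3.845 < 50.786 False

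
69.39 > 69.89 False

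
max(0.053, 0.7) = 0.7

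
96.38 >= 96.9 False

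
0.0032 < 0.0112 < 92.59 True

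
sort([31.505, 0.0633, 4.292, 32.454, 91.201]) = [0.0633, 4.292, 31.505, 32.454, 91.201]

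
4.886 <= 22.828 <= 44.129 True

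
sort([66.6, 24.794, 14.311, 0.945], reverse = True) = [66.6, 24.794, 14.311, 0.945]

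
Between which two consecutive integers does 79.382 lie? 79 and 80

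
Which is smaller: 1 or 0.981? 0.981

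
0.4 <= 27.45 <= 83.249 True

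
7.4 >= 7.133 True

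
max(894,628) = 894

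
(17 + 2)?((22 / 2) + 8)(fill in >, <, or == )==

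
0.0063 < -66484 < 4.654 False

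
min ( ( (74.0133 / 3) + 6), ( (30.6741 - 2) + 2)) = 30.6711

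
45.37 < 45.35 False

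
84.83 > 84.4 True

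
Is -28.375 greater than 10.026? No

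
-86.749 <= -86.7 True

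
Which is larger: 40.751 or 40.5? 40.751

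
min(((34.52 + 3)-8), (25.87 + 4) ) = 29.52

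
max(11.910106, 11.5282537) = 11.910106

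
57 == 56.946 False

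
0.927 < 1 True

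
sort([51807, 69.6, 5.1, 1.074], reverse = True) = [51807, 69.6, 5.1, 1.074]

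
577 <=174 False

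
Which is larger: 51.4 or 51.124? 51.4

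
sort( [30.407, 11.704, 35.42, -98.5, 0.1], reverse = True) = [35.42, 30.407, 11.704, 0.1, -98.5]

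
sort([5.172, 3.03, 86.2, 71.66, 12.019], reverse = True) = [86.2, 71.66, 12.019, 5.172, 3.03]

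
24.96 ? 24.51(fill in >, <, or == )>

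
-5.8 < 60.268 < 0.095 False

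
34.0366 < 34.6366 True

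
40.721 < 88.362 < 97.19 True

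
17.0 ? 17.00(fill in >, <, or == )==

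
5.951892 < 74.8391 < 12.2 False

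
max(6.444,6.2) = 6.444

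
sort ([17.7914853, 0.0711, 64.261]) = [0.0711, 17.7914853, 64.261]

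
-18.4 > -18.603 True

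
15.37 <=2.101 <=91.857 False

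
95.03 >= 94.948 True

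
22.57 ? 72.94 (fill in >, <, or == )<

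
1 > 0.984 True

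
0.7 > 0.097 True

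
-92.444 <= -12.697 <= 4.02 True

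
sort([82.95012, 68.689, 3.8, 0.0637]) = [0.0637, 3.8, 68.689, 82.95012]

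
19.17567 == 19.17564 False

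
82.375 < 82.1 False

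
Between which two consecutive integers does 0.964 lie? 0 and 1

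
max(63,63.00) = 63.00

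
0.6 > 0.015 True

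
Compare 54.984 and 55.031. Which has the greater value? 55.031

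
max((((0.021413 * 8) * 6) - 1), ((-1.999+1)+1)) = 0.027824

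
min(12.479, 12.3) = 12.3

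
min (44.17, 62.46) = 44.17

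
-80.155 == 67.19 False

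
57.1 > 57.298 False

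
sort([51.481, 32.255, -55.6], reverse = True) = [51.481, 32.255, -55.6]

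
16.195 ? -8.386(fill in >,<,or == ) >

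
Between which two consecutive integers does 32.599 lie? 32 and 33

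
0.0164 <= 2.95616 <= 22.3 True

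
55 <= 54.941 False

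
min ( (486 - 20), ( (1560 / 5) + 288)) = 466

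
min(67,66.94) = 66.94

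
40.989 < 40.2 False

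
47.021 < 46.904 False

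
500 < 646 True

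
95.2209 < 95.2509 True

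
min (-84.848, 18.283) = -84.848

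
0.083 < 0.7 True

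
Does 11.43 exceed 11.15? Yes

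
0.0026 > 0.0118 False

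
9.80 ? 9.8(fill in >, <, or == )==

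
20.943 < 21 True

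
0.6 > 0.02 True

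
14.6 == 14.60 True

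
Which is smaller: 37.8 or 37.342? 37.342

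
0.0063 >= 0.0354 False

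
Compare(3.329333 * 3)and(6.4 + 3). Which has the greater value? (3.329333 * 3)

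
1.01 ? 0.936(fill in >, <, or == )>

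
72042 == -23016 False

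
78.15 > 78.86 False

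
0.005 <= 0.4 True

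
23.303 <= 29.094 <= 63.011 True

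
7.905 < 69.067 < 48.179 False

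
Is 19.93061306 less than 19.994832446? Yes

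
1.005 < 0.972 False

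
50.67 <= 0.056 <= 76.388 False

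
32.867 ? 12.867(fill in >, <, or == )>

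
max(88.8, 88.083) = 88.8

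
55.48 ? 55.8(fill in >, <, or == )<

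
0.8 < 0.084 False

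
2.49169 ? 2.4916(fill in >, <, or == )>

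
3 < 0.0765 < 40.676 False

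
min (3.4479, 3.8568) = 3.4479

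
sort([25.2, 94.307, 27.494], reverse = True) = [94.307, 27.494, 25.2]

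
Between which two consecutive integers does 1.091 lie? 1 and 2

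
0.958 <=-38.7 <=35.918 False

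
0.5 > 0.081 True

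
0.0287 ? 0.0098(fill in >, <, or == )>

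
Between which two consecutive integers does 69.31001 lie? 69 and 70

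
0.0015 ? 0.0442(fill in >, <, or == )<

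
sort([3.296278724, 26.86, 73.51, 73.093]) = [3.296278724, 26.86, 73.093, 73.51]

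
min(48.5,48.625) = 48.5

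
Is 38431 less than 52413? Yes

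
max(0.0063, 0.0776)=0.0776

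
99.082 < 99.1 True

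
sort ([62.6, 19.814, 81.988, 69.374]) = [19.814, 62.6, 69.374, 81.988]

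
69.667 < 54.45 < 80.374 False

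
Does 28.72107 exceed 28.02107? Yes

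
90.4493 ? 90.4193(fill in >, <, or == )>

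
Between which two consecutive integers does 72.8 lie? 72 and 73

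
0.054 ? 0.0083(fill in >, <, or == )>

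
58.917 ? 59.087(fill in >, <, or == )<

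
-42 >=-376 True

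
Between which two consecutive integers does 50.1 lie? 50 and 51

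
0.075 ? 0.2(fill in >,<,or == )<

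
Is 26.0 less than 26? No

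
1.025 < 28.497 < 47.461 True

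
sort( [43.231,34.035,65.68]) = [34.035,43.231,65.68]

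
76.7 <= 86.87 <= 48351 True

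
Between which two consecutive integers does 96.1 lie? 96 and 97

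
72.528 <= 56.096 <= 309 False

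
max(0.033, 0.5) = 0.5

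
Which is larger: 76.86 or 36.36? 76.86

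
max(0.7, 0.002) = 0.7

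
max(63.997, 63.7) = 63.997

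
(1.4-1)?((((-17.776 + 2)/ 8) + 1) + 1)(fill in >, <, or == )>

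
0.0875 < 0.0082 False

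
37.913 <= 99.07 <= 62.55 False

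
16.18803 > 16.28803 False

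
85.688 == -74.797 False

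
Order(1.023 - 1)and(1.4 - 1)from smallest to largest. (1.023 - 1), (1.4 - 1)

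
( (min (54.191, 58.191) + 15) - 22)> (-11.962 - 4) True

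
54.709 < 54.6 False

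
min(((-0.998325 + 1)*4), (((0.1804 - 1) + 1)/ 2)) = 0.0067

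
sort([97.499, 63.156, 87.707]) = [63.156, 87.707, 97.499]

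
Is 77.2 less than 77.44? Yes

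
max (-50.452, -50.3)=-50.3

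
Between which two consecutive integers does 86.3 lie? 86 and 87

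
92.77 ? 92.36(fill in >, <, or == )>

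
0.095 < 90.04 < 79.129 False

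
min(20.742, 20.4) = 20.4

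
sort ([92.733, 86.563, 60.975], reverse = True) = [92.733, 86.563, 60.975]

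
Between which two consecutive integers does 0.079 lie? 0 and 1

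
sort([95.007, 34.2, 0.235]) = [0.235, 34.2, 95.007]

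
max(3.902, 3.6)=3.902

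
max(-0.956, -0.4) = -0.4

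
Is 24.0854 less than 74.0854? Yes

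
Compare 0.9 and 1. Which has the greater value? 1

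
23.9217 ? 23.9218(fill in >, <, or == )<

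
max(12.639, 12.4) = 12.639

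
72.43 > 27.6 True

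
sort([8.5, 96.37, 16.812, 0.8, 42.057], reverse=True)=[96.37, 42.057, 16.812, 8.5, 0.8]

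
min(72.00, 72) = 72.00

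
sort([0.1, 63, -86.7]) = [-86.7, 0.1, 63]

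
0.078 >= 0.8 False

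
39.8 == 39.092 False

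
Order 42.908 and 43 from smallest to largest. 42.908, 43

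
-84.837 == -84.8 False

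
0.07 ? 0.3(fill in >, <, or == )<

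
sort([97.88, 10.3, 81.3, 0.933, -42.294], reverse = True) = [97.88, 81.3, 10.3, 0.933, -42.294]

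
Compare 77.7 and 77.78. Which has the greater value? 77.78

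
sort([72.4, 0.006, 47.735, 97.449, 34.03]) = [0.006, 34.03, 47.735, 72.4, 97.449]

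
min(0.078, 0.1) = 0.078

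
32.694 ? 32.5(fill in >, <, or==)>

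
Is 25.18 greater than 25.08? Yes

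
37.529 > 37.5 True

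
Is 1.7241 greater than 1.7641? No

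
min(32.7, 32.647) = 32.647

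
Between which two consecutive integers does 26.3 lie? 26 and 27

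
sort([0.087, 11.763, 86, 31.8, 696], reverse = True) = [696, 86, 31.8, 11.763, 0.087]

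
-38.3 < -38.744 False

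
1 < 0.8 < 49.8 False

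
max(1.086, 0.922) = 1.086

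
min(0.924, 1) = 0.924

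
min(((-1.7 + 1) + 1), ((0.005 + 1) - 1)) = 0.005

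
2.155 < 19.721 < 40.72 True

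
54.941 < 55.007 True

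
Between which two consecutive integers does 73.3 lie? 73 and 74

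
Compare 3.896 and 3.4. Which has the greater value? 3.896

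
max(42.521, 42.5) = 42.521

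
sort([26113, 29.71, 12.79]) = [12.79, 29.71, 26113]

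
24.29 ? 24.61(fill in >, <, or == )<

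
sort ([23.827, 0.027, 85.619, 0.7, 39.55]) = [0.027, 0.7, 23.827, 39.55, 85.619]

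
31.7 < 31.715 True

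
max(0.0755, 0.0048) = 0.0755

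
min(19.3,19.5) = 19.3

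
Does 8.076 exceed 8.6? No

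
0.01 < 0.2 True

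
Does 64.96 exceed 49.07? Yes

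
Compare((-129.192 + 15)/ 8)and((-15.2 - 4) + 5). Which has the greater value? ((-15.2 - 4) + 5)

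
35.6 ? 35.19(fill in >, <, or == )>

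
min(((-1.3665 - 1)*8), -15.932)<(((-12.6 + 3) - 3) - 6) True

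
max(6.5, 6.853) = 6.853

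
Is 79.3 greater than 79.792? No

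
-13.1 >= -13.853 True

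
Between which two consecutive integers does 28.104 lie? 28 and 29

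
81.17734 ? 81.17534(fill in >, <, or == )>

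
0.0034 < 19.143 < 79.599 True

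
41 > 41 False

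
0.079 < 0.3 True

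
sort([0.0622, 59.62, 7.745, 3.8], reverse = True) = [59.62, 7.745, 3.8, 0.0622]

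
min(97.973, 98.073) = 97.973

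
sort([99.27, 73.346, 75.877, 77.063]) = [73.346, 75.877, 77.063, 99.27]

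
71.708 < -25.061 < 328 False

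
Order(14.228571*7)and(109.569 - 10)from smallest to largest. (109.569 - 10), (14.228571*7)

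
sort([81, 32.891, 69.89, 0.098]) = [0.098, 32.891, 69.89, 81]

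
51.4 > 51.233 True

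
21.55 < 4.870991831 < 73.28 False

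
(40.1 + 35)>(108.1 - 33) False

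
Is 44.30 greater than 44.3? No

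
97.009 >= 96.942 True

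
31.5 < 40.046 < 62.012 True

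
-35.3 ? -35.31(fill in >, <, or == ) >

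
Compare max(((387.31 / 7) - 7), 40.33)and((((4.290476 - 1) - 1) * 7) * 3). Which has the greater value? max(((387.31 / 7) - 7), 40.33)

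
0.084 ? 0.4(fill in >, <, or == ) <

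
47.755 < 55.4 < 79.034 True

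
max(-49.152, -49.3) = -49.152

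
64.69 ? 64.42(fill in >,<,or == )>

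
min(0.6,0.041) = 0.041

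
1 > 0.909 True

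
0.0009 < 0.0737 True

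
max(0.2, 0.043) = 0.2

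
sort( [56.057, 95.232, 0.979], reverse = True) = [95.232, 56.057, 0.979]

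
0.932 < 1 True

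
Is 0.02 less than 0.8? Yes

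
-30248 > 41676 False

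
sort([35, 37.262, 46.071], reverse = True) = [46.071, 37.262, 35]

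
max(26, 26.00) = 26.00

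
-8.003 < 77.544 True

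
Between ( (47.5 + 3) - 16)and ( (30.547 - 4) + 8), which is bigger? ( (30.547 - 4) + 8)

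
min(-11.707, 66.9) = -11.707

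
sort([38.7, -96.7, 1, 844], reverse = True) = [844, 38.7, 1, -96.7]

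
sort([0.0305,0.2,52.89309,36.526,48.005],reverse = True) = [52.89309,48.005,36.526,0.2,0.0305]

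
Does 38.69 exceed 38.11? Yes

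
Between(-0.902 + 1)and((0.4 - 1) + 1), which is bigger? ((0.4 - 1) + 1)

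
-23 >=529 False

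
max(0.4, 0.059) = 0.4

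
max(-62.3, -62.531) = -62.3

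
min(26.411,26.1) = 26.1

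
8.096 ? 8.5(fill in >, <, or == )<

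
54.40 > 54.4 False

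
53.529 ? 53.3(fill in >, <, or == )>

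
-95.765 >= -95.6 False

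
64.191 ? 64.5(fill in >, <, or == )<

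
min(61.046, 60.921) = 60.921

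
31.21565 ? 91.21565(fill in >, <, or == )<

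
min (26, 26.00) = 26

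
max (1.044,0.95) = 1.044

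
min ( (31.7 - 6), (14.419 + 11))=25.419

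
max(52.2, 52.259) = 52.259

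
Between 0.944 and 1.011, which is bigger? 1.011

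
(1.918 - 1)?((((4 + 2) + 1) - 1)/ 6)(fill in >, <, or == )<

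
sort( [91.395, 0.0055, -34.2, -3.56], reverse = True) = [91.395, 0.0055, -3.56, -34.2]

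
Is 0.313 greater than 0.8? No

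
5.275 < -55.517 False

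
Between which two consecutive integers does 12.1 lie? 12 and 13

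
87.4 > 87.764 False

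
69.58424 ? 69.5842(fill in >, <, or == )>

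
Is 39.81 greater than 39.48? Yes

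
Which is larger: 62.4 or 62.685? 62.685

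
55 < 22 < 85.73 False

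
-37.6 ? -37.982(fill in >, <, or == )>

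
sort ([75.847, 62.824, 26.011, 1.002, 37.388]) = [1.002, 26.011, 37.388, 62.824, 75.847]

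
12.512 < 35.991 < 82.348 True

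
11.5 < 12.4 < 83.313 True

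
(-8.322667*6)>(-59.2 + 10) False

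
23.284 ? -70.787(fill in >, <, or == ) >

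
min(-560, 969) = -560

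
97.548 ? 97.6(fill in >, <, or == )<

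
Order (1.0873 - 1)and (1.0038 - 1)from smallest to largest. (1.0038 - 1), (1.0873 - 1)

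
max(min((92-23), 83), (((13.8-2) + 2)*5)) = 69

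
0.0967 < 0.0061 False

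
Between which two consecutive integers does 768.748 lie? 768 and 769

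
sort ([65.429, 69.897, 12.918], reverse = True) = [69.897, 65.429, 12.918]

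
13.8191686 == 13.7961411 False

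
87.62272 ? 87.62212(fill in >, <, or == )>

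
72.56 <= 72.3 False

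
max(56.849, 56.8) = 56.849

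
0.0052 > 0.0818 False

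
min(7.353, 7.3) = 7.3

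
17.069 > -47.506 True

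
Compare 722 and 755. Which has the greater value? 755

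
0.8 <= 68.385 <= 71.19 True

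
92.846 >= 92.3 True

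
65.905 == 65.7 False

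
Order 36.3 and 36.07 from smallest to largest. 36.07, 36.3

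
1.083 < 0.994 False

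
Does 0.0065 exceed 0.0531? No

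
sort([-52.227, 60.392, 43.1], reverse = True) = [60.392, 43.1, -52.227]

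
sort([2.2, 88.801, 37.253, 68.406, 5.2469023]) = [2.2, 5.2469023, 37.253, 68.406, 88.801]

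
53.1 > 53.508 False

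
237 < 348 True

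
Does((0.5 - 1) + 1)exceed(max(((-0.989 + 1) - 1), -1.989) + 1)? Yes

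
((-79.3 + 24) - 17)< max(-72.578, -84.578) False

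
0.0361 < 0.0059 False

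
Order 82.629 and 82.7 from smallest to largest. 82.629, 82.7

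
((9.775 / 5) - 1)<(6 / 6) True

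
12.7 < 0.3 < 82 False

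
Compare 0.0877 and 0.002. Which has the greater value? 0.0877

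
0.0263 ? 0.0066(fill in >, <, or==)>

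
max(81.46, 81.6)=81.6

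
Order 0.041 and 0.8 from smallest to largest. 0.041, 0.8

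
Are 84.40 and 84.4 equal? Yes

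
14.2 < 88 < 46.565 False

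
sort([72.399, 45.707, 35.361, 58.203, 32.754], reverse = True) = [72.399, 58.203, 45.707, 35.361, 32.754]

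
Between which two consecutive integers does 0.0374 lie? 0 and 1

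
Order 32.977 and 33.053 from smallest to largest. 32.977, 33.053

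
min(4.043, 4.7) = 4.043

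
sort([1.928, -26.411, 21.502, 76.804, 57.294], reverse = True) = [76.804, 57.294, 21.502, 1.928, -26.411]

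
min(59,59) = 59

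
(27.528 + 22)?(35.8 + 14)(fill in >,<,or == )<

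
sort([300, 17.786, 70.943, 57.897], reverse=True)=[300, 70.943, 57.897, 17.786]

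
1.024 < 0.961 False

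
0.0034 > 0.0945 False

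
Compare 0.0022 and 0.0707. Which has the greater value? 0.0707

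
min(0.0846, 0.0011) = 0.0011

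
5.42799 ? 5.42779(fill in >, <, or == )>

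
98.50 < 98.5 False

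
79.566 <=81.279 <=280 True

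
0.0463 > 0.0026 True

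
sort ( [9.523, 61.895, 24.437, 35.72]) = [9.523, 24.437, 35.72, 61.895]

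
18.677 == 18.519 False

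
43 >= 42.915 True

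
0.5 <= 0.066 False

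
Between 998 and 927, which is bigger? 998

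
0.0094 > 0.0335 False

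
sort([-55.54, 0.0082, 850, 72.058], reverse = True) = [850, 72.058, 0.0082, -55.54]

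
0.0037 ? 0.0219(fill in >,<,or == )<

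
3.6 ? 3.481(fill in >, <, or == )>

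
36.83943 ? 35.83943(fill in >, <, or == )>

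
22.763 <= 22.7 False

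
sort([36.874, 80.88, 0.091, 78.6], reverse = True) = [80.88, 78.6, 36.874, 0.091]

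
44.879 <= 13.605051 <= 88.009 False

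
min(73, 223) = 73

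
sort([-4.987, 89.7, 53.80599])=[-4.987, 53.80599, 89.7]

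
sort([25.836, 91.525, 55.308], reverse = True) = [91.525, 55.308, 25.836]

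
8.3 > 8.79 False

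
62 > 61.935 True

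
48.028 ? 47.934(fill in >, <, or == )>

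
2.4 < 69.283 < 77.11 True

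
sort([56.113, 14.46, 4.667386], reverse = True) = [56.113, 14.46, 4.667386]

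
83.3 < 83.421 True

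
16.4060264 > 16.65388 False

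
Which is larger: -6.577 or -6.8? -6.577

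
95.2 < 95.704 True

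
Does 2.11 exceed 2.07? Yes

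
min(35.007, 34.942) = 34.942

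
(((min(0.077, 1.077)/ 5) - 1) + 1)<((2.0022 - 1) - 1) False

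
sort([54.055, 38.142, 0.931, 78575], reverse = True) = [78575, 54.055, 38.142, 0.931]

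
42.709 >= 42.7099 False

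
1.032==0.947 False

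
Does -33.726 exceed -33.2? No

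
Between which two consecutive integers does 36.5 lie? 36 and 37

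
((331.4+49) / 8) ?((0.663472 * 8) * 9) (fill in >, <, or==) <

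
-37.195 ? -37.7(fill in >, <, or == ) >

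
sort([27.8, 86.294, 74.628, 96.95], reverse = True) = [96.95, 86.294, 74.628, 27.8]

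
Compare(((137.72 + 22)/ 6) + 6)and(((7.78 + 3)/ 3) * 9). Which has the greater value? (((137.72 + 22)/ 6) + 6)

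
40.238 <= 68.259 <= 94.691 True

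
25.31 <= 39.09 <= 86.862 True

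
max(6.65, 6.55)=6.65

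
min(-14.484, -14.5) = -14.5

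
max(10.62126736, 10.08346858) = 10.62126736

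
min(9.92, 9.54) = 9.54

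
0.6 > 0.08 True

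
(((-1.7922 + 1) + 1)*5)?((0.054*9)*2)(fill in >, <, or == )>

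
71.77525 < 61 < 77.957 False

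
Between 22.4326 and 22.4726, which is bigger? 22.4726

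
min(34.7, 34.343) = 34.343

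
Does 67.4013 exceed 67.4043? No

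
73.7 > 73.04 True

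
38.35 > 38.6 False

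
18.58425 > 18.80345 False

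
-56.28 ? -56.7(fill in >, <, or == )>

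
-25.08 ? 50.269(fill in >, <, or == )<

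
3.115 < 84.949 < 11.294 False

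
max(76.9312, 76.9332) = 76.9332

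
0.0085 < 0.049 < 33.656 True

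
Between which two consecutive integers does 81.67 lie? 81 and 82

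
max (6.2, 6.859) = 6.859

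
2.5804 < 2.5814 True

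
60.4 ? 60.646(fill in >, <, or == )<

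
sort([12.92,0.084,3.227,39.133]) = [0.084,3.227,12.92,39.133]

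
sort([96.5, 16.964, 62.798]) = [16.964, 62.798, 96.5]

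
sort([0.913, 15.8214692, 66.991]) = [0.913, 15.8214692, 66.991]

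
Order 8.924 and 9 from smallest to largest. 8.924, 9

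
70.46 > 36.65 True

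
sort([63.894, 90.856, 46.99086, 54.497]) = [46.99086, 54.497, 63.894, 90.856]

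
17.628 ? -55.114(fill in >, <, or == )>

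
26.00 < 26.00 False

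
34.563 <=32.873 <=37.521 False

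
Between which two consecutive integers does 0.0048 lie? 0 and 1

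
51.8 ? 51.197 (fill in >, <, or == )>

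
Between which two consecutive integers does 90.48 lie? 90 and 91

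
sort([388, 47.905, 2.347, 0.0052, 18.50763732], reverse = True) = [388, 47.905, 18.50763732, 2.347, 0.0052]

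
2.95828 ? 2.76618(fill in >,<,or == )>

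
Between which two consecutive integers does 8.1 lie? 8 and 9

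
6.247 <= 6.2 False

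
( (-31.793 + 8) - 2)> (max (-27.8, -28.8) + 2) True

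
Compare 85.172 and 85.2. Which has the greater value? 85.2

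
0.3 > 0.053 True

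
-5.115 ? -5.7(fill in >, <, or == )>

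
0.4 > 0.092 True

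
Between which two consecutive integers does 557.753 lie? 557 and 558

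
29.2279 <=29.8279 True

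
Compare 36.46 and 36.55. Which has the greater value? 36.55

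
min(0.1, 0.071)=0.071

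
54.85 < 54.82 False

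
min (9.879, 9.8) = 9.8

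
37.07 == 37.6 False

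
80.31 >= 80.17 True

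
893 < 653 False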